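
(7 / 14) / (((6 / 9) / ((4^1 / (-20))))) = -3 / 20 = -0.15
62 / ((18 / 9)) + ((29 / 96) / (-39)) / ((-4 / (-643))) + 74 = 1553833 / 14976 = 103.75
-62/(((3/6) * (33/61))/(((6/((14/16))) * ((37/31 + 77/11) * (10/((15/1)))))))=-1983232/231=-8585.42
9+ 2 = 11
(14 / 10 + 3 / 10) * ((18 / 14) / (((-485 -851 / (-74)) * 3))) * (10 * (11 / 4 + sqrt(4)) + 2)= -5049 / 66290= -0.08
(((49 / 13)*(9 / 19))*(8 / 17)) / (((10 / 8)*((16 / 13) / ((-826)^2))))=601767432 / 1615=372611.41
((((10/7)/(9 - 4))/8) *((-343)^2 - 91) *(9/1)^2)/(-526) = -646.54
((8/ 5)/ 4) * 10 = 4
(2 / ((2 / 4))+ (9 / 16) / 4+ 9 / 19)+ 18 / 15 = 35351 / 6080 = 5.81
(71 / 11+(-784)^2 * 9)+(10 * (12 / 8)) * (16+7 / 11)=5532160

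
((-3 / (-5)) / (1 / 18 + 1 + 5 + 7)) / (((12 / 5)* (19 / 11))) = 99 / 8930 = 0.01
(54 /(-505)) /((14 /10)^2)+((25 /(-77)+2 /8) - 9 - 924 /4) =-52289581 /217756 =-240.13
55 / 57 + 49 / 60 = 677 / 380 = 1.78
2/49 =0.04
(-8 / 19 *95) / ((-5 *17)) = 8 / 17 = 0.47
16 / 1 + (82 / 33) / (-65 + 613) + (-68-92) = -1302007 / 9042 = -144.00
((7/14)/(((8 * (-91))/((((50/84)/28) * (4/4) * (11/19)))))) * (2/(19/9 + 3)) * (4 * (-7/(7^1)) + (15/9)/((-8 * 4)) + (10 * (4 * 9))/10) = -843425/7981395968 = -0.00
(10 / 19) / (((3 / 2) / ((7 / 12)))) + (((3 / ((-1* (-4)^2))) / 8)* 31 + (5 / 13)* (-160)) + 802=210545389 / 284544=739.94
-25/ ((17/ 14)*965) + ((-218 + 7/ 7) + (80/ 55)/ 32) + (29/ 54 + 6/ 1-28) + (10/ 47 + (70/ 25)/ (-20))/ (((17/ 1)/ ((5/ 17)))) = -1856453914109/ 7785911430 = -238.44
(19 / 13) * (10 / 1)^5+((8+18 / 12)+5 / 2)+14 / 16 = 146166.72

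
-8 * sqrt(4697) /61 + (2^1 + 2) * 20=80 - 8 * sqrt(4697) /61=71.01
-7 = -7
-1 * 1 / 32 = -1 / 32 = -0.03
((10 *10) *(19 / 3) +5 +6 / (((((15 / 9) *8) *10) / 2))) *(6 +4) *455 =17428957 / 6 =2904826.17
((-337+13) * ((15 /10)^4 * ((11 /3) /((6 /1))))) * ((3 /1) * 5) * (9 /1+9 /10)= -2381643 /16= -148852.69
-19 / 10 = -1.90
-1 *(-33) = 33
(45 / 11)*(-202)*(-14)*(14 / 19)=8524.59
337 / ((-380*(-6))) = 337 / 2280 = 0.15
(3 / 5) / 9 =1 / 15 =0.07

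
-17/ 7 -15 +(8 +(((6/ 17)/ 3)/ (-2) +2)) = -7.49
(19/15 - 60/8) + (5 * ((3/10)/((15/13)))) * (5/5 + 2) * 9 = 433/15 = 28.87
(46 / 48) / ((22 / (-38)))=-437 / 264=-1.66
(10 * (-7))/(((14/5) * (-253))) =25/253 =0.10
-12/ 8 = -3/ 2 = -1.50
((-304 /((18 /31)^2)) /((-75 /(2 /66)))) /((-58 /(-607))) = 22166426 /5813775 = 3.81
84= 84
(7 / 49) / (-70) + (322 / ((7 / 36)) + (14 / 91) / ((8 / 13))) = 1623123 / 980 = 1656.25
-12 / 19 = -0.63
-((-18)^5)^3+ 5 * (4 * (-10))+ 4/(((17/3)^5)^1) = 9579264905789834412913796/1419857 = 6746640616477458232.00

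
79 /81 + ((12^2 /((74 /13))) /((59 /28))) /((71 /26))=67438495 /12554433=5.37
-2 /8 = -1 /4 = -0.25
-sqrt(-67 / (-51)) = -sqrt(3417) / 51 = -1.15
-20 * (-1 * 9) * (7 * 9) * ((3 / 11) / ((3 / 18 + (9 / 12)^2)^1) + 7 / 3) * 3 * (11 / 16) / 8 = 253287 / 32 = 7915.22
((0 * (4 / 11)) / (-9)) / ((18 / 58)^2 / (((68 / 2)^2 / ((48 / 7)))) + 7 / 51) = 0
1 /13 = 0.08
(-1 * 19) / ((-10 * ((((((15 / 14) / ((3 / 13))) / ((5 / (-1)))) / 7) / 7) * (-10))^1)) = 6517 / 650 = 10.03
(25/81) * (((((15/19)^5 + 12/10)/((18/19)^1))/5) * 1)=6217823/63336006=0.10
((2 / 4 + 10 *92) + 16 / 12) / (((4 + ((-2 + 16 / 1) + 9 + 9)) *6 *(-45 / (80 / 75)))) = -5531 / 54675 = -0.10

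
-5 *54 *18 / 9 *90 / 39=-1246.15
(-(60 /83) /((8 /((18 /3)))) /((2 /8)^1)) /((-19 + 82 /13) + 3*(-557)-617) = 2340 /2482447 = 0.00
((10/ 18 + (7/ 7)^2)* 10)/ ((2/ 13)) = 910/ 9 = 101.11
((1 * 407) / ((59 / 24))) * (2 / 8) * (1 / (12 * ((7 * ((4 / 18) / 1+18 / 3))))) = 3663 / 46256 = 0.08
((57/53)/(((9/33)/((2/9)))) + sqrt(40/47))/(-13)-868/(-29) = 5370346/179829-2 * sqrt(470)/611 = 29.79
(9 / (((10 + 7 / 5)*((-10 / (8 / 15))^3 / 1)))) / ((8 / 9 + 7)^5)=-419904 / 107126117715625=-0.00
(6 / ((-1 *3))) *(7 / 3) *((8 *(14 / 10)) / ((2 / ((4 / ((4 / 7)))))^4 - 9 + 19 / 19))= 235298 / 35985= 6.54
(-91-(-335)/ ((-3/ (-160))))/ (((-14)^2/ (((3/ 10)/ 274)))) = 53327/ 537040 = 0.10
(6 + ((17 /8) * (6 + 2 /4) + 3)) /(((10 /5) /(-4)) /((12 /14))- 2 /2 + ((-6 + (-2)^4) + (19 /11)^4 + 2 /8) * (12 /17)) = 272542215 /142589188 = 1.91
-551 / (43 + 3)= -551 / 46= -11.98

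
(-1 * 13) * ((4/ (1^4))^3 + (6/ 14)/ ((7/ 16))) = -844.73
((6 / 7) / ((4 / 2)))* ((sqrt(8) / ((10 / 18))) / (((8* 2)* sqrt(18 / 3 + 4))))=27* sqrt(5) / 1400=0.04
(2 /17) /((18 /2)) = 2 /153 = 0.01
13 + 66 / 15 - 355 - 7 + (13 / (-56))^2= -5402483 / 15680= -344.55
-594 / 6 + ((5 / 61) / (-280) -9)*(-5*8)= 111452 / 427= 261.01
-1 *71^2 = -5041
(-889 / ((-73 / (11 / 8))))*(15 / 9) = 48895 / 1752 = 27.91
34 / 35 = 0.97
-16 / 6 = -8 / 3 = -2.67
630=630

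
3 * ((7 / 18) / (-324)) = -7 / 1944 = -0.00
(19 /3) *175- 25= 3250 /3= 1083.33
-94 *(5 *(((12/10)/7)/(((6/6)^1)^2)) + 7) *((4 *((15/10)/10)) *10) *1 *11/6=-56870/7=-8124.29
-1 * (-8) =8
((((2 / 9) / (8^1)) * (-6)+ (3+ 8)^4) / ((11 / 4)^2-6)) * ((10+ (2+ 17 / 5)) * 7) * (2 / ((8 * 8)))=9469691 / 300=31565.64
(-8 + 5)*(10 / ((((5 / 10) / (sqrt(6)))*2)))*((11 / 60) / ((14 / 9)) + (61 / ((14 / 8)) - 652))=74043*sqrt(6) / 4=45341.89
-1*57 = -57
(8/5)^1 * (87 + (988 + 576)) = 13208/5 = 2641.60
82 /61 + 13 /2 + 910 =111977 /122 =917.84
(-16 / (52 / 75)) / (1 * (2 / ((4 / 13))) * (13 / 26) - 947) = 48 / 1963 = 0.02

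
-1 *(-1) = 1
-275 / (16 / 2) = -275 / 8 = -34.38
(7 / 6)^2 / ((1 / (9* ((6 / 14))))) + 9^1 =57 / 4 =14.25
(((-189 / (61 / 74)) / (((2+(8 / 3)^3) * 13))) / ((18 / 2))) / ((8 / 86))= -902097 / 897676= -1.00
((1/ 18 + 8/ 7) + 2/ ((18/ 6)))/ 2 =235/ 252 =0.93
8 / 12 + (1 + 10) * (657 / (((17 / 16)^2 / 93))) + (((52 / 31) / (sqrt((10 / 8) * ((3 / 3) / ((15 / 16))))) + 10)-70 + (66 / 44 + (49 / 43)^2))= 26 * sqrt(3) / 31 + 1908656995171 / 3206166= 595309.68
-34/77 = -0.44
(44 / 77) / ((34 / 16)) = 32 / 119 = 0.27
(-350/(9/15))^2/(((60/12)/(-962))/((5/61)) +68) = 589225000/117639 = 5008.76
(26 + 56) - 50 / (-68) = 82.74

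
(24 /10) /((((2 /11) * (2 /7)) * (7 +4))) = 4.20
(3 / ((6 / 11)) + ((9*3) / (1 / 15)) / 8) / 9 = 449 / 72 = 6.24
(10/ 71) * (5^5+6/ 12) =31255/ 71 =440.21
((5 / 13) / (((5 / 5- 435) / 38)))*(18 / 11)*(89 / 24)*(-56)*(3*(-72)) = -10957680 / 4433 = -2471.84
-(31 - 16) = -15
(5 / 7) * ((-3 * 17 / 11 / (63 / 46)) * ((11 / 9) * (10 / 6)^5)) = -12218750 / 321489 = -38.01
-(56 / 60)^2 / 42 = -14 / 675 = -0.02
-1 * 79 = -79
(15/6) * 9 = 45/2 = 22.50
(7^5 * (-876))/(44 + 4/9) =-33126597/100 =-331265.97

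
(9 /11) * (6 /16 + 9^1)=675 /88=7.67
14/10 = 7/5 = 1.40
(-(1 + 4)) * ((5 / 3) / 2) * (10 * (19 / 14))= -2375 / 42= -56.55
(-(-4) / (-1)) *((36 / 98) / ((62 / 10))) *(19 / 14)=-3420 / 10633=-0.32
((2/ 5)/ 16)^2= 1/ 1600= 0.00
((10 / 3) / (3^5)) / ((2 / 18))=10 / 81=0.12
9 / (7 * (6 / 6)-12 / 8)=18 / 11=1.64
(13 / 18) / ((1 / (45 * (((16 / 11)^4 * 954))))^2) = 26669262381.84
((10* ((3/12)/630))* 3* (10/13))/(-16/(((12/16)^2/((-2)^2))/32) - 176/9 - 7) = -15/6007274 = -0.00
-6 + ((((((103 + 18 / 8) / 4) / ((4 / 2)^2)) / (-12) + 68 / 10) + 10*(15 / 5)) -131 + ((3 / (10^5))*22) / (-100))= -6044891021 / 60000000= -100.75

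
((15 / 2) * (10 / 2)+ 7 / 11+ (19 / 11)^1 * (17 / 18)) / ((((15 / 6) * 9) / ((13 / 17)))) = 102362 / 75735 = 1.35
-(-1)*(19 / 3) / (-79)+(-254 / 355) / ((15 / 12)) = -274517 / 420675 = -0.65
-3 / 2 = -1.50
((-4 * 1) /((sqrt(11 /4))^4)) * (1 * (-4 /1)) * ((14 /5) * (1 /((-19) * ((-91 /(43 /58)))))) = 11008 /4333615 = 0.00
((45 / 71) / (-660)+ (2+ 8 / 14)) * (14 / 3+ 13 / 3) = 505899 / 21868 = 23.13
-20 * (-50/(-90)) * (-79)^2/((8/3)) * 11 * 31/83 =-53204525/498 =-106836.40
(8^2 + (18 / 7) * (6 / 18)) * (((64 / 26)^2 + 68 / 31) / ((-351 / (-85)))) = 185386360 / 1430247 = 129.62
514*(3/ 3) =514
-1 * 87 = -87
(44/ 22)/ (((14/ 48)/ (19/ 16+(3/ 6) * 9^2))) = 2001/ 7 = 285.86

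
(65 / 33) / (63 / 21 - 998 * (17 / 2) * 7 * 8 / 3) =-65 / 5225429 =-0.00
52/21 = 2.48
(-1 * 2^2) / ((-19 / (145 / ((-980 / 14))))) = -58 / 133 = -0.44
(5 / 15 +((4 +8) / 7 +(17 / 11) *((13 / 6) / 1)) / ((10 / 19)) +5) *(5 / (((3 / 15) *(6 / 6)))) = 115135 / 308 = 373.81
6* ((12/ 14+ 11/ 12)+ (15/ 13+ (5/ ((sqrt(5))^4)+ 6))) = 49837/ 910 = 54.77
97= 97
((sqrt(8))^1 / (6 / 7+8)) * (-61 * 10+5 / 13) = -55475 * sqrt(2) / 403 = -194.67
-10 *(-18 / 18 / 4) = 5 / 2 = 2.50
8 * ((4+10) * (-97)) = -10864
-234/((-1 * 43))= 234/43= 5.44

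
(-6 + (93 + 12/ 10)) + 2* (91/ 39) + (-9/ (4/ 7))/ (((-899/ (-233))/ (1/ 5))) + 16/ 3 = 1750957/ 17980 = 97.38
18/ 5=3.60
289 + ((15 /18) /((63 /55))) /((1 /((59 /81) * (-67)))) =7761527 /30618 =253.50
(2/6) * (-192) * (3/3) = -64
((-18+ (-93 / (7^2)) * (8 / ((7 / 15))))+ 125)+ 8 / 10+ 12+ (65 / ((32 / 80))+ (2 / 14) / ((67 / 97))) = 57445693 / 229810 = 249.97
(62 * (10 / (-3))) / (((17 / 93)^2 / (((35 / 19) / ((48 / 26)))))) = -67774525 / 10982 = -6171.42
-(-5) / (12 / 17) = 85 / 12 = 7.08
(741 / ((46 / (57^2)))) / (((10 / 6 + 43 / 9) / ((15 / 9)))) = 36112635 / 2668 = 13535.47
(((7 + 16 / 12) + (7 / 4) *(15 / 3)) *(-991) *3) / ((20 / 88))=-446941 / 2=-223470.50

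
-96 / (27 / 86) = -2752 / 9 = -305.78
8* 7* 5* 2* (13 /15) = 485.33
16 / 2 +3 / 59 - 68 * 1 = -3537 / 59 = -59.95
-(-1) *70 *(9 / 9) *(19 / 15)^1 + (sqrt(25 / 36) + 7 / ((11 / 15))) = 2179 / 22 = 99.05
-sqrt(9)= -3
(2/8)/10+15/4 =151/40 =3.78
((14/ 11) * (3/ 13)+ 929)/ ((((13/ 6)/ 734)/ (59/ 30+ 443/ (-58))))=-1785405.41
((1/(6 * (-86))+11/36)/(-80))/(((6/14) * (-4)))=329/148608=0.00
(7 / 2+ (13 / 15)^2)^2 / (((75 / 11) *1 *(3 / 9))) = 40255259 / 5062500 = 7.95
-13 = -13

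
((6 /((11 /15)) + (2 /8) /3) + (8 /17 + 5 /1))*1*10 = 154115 /1122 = 137.36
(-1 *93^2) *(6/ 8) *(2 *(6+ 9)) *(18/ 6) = -1167615/ 2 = -583807.50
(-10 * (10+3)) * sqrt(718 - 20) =-130 * sqrt(698) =-3434.56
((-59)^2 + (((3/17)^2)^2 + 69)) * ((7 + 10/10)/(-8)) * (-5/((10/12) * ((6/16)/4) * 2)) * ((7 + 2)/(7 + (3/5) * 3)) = 106739867160/918731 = 116181.85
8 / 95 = 0.08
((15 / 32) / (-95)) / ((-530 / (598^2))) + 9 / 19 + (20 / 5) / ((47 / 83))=41144981 / 3786320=10.87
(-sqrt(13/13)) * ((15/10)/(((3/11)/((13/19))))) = -143/38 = -3.76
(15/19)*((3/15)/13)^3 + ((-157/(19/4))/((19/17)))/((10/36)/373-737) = 3937232668341/98112796248025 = 0.04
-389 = -389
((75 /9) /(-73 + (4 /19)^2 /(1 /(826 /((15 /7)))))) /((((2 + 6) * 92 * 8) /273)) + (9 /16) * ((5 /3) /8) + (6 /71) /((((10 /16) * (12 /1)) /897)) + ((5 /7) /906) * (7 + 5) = 10.23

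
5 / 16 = 0.31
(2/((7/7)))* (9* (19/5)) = 342/5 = 68.40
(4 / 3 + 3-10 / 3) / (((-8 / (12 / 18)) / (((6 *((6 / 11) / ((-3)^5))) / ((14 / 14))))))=1 / 891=0.00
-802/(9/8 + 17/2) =-6416/77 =-83.32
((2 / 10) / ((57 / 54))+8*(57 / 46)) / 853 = 22074 / 1863805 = 0.01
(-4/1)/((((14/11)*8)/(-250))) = 1375/14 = 98.21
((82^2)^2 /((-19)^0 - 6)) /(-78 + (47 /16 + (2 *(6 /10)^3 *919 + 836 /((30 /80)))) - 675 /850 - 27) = -922328390400 /257395441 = -3583.31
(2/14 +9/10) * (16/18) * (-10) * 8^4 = -2392064/63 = -37969.27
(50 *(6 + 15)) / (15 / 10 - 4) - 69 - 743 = -1232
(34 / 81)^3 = 39304 / 531441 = 0.07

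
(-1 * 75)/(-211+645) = -75/434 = -0.17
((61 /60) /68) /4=61 /16320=0.00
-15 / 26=-0.58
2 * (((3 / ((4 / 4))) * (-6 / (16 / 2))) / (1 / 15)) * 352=-23760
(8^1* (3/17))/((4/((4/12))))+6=104/17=6.12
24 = 24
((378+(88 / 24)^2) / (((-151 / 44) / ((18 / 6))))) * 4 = -620048 / 453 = -1368.76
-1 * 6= -6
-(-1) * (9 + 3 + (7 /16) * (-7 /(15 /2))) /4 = 2.90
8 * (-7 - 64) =-568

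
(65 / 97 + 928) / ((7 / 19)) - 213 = 2307.68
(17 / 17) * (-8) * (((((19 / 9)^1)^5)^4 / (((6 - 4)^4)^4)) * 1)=-37589973457545958193355601 / 99595595440594360737792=-377.43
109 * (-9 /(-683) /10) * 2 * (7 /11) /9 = 0.02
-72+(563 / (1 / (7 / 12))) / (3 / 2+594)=-510571 / 7146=-71.45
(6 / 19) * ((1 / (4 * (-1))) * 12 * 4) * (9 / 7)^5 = -4251528 / 319333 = -13.31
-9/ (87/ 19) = -57/ 29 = -1.97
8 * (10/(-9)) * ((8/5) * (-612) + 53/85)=8698.46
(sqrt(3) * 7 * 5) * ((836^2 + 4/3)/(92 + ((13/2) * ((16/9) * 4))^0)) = 73384220 * sqrt(3)/279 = 455574.18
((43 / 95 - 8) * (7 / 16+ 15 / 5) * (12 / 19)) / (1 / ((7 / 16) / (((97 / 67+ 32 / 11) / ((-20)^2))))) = -3051677475 / 4636684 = -658.16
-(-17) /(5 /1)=17 /5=3.40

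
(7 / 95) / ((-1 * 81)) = -7 / 7695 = -0.00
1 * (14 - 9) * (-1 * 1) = -5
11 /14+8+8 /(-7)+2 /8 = 221 /28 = 7.89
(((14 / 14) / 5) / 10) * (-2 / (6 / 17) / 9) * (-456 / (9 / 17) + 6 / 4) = 87703 / 8100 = 10.83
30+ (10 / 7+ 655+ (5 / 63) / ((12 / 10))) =259495 / 378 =686.49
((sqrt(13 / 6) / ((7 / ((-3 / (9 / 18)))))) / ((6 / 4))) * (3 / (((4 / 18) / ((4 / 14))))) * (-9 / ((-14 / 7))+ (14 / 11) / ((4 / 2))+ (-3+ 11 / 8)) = -11.39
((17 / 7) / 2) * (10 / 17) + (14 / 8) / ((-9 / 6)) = -19 / 42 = -0.45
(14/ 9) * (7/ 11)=98/ 99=0.99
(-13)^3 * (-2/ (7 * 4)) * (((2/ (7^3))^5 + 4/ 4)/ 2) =10430392637415075/ 132931722278404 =78.46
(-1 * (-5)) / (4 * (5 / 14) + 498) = 35 / 3496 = 0.01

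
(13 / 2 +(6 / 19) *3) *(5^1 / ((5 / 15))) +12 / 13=55641 / 494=112.63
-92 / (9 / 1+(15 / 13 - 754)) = 598 / 4835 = 0.12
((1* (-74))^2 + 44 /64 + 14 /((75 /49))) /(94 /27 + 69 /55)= 651717099 /562640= 1158.32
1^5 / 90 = 1 / 90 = 0.01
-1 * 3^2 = -9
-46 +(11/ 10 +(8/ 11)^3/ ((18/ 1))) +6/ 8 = -10572337/ 239580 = -44.13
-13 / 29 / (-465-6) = 0.00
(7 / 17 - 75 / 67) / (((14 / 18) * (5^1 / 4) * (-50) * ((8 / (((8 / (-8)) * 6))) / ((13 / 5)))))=-141453 / 4983125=-0.03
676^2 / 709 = 456976 / 709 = 644.54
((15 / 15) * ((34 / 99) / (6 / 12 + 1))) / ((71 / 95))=6460 / 21087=0.31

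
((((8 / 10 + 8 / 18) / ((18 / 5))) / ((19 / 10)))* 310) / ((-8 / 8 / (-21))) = 607600 / 513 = 1184.41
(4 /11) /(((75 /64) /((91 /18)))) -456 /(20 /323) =-54669022 /7425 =-7362.83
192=192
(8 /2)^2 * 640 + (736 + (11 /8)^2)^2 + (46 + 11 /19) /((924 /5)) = 3324147692295 /5992448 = 554722.83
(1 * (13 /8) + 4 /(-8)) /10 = 9 /80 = 0.11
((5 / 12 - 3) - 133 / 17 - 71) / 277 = -0.29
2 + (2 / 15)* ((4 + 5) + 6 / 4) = 17 / 5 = 3.40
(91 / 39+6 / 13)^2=11881 / 1521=7.81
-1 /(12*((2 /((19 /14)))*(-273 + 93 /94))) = 893 /4295592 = 0.00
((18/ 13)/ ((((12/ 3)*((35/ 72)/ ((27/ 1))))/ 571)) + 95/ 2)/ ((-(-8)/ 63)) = 90300969/ 1040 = 86827.85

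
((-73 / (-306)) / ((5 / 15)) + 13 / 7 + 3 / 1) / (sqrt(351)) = 3979 * sqrt(39) / 83538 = 0.30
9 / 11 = 0.82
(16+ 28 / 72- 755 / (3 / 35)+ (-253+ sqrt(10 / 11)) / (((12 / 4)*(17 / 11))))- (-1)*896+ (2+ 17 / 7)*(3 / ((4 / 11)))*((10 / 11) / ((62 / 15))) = -34025573 / 4284+ sqrt(110) / 51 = -7942.27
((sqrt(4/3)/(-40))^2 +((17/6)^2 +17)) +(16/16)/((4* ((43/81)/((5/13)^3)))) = 8521233013/340095600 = 25.06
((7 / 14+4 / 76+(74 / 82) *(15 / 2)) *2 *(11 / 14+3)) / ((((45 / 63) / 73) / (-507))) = -11186907849 / 3895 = -2872120.12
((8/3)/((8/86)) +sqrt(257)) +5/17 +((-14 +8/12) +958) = 989.66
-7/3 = -2.33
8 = 8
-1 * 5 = -5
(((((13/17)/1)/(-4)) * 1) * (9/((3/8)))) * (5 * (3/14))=-585/119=-4.92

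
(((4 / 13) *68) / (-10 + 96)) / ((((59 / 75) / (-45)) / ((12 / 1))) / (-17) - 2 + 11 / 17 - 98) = -93636000 / 38238082519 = -0.00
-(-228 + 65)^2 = -26569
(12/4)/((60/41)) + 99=2021/20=101.05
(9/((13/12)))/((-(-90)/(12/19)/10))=144/247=0.58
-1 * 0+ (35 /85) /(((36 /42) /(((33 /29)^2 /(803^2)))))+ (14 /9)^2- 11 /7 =73293625255 /86398000542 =0.85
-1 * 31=-31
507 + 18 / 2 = 516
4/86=2/43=0.05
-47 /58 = -0.81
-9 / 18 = -1 / 2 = -0.50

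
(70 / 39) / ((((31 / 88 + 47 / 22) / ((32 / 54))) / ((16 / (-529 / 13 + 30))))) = -0.64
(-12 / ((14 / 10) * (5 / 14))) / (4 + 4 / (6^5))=-46656 / 7777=-6.00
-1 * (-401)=401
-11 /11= -1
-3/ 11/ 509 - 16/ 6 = -44801/ 16797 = -2.67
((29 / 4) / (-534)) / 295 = -29 / 630120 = -0.00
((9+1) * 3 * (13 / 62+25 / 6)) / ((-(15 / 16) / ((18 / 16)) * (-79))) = 4884 / 2449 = 1.99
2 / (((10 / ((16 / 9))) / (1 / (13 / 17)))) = 272 / 585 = 0.46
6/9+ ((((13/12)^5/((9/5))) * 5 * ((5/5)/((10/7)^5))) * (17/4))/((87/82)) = 5388626483347/1558683648000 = 3.46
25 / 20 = 5 / 4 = 1.25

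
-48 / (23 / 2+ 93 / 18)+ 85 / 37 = -539 / 925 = -0.58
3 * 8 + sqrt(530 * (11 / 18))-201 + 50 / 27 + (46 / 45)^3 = -15863039 / 91125 + sqrt(2915) / 3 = -156.08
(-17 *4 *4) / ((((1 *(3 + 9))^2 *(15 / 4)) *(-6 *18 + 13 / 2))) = 136 / 27405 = 0.00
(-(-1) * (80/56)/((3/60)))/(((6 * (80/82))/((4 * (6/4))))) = 205/7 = 29.29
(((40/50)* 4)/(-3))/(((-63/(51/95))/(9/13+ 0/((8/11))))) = 272/43225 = 0.01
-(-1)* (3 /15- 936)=-4679 /5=-935.80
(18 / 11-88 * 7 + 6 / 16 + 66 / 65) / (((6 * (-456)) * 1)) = 3506207 / 15649920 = 0.22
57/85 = 0.67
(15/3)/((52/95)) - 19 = -513/52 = -9.87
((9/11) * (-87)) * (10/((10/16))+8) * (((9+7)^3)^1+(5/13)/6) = -1000652076/143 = -6997566.97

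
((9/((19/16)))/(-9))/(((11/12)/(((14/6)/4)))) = -112/209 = -0.54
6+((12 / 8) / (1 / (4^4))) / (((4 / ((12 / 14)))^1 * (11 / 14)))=1218 / 11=110.73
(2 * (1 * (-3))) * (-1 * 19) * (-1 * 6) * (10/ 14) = -3420/ 7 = -488.57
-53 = -53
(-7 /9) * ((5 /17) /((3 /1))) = -35 /459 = -0.08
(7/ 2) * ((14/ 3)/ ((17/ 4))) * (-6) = -392/ 17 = -23.06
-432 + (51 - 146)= -527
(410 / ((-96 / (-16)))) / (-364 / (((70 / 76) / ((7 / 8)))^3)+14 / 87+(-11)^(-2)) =-1438690000 / 6567065063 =-0.22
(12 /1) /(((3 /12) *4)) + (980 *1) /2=502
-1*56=-56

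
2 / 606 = 1 / 303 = 0.00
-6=-6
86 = 86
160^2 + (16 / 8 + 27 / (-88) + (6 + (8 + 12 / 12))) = 2254269 / 88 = 25616.69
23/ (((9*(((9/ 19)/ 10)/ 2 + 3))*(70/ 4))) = 3496/ 72387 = 0.05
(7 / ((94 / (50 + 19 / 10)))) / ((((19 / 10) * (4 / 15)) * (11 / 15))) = 817425 / 78584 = 10.40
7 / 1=7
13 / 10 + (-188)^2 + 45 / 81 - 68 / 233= 741196471 / 20970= 35345.56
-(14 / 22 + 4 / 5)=-79 / 55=-1.44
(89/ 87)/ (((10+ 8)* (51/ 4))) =178/ 39933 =0.00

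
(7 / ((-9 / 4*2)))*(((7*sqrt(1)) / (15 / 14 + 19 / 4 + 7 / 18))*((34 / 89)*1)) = -93296 / 139285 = -0.67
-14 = -14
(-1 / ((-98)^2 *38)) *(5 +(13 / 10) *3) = -89 / 3649520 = -0.00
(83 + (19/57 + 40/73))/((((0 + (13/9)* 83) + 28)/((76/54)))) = 63460/79497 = 0.80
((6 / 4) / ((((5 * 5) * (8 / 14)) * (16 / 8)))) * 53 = 1113 / 400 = 2.78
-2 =-2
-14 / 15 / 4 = -7 / 30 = -0.23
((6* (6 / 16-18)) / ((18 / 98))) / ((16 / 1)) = -2303 / 64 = -35.98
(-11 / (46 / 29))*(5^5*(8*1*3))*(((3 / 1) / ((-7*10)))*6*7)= 21532500 / 23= 936195.65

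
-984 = -984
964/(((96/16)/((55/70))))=2651/21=126.24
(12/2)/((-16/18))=-27/4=-6.75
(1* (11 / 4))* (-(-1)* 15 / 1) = 165 / 4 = 41.25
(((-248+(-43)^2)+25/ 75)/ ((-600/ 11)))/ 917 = -13211/ 412650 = -0.03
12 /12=1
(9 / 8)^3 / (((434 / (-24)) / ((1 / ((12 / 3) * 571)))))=-2187 / 63440384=-0.00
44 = 44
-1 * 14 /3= -14 /3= -4.67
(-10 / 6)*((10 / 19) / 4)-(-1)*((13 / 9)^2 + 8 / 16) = 3643 / 1539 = 2.37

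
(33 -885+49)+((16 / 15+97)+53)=-9779 / 15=-651.93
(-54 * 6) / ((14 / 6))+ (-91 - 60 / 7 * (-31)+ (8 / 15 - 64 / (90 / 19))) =7207 / 315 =22.88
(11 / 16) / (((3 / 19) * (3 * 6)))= 209 / 864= 0.24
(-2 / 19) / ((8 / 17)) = -17 / 76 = -0.22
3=3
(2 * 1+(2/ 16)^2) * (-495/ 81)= -2365/ 192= -12.32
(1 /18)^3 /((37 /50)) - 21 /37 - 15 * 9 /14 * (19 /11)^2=-2680904027 /91384524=-29.34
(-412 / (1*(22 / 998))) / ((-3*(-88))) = -51397 / 726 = -70.79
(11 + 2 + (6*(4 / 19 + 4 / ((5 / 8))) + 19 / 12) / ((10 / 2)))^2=14670296641 / 32490000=451.53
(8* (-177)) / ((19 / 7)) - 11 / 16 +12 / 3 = -157585 / 304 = -518.37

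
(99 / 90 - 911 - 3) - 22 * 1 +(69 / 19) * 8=-172111 / 190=-905.85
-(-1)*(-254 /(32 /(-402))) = 25527 /8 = 3190.88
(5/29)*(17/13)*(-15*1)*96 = -122400/377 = -324.67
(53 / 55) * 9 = 477 / 55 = 8.67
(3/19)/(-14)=-3/266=-0.01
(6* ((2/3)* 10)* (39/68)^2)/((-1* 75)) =-507/2890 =-0.18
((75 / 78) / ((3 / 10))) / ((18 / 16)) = 1000 / 351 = 2.85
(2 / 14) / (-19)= -1 / 133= -0.01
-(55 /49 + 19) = -986 /49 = -20.12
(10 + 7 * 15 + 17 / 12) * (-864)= -100584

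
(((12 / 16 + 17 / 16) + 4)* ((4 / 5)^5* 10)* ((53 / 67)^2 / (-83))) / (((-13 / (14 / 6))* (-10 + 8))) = -39011392 / 3027269375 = -0.01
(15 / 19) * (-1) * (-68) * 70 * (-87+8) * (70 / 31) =-394842000 / 589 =-670359.93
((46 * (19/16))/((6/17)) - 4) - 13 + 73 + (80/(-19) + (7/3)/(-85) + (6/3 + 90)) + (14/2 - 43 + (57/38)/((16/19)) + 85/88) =150806383/568480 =265.28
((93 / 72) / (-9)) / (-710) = 31 / 153360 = 0.00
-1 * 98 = -98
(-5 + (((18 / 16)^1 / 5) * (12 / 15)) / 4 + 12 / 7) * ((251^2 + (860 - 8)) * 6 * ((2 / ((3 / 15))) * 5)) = -62078798.79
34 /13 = 2.62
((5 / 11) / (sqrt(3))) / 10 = sqrt(3) / 66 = 0.03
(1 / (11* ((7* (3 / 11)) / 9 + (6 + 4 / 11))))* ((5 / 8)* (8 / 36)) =5 / 2604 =0.00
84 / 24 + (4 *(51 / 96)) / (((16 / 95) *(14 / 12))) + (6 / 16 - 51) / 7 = 3173 / 448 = 7.08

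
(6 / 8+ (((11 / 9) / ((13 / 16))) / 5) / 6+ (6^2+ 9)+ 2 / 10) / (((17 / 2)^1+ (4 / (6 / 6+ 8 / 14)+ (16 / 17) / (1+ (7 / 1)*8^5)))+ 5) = 4617070530193 / 1610495322930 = 2.87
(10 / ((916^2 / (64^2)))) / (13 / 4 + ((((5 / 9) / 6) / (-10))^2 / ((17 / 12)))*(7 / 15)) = 39657600 / 2640247027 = 0.02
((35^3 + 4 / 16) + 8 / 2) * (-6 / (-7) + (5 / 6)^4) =2084103067 / 36288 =57432.29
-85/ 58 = -1.47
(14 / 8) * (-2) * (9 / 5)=-63 / 10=-6.30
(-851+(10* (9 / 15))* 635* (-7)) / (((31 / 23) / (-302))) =191160866 / 31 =6166479.55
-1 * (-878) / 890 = 439 / 445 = 0.99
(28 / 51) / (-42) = -2 / 153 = -0.01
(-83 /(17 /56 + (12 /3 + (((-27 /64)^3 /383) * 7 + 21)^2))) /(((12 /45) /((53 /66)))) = -38800686250861789184 /69119100433358812001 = -0.56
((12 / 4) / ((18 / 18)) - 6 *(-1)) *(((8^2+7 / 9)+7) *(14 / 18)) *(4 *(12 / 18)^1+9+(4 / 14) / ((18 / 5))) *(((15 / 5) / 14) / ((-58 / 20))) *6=-4780400 / 1827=-2616.53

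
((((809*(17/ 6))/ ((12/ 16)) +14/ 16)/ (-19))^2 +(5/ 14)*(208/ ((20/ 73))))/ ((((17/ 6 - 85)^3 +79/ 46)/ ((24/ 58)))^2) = 234945474618850416/ 16141196938904043145760887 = 0.00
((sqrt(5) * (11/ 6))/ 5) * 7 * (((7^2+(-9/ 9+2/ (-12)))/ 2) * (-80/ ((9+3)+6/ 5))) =-10045 * sqrt(5)/ 27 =-831.90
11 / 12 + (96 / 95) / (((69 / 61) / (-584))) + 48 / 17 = -230886317 / 445740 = -517.98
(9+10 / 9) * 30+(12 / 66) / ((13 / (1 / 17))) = 2212216 / 7293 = 303.33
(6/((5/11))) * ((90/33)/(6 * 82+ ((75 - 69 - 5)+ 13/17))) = 102/1399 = 0.07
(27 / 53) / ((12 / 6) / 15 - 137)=-405 / 108809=-0.00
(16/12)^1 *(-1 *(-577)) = 2308/3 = 769.33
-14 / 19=-0.74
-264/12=-22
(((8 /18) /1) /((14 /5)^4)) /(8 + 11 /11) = 625 /777924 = 0.00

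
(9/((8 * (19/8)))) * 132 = 1188/19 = 62.53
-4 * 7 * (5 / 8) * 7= -245 / 2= -122.50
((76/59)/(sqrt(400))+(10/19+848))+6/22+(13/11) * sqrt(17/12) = 13 * sqrt(51)/66+52336676/61655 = 850.27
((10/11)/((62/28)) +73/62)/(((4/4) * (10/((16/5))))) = 4332/8525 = 0.51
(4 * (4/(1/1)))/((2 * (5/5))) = 8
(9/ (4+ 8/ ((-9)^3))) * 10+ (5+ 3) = 44437/ 1454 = 30.56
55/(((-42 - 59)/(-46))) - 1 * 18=712/101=7.05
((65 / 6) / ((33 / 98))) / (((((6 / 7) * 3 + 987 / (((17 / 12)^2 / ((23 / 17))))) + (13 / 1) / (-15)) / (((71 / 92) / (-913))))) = -38885043925 / 953851188635796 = -0.00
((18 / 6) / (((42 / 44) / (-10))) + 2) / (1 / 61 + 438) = -12566 / 187033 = -0.07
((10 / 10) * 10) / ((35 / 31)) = 62 / 7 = 8.86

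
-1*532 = -532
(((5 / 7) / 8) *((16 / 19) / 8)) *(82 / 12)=205 / 3192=0.06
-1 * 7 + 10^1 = 3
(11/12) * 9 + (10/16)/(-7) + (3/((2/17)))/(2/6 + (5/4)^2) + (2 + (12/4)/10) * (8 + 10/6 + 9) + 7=781267/10920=71.54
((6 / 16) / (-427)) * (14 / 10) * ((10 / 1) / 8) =-3 / 1952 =-0.00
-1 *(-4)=4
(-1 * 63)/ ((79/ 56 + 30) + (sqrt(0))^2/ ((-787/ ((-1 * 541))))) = -3528/ 1759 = -2.01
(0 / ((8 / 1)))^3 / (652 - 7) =0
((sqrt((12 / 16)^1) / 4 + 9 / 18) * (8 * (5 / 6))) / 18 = 5 * sqrt(3) / 108 + 5 / 27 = 0.27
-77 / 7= -11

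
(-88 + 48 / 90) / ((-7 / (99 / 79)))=43296 / 2765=15.66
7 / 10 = 0.70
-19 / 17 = -1.12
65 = 65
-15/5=-3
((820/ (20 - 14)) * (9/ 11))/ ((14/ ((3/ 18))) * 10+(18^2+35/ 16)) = 19680/ 205249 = 0.10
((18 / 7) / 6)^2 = 9 / 49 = 0.18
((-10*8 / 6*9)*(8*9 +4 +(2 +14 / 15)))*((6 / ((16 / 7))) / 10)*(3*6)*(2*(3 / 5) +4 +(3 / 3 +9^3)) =-822600576 / 25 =-32904023.04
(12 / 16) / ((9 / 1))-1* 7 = -83 / 12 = -6.92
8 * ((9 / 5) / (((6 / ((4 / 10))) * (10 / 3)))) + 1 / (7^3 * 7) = 86561 / 300125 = 0.29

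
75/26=2.88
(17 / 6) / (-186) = -17 / 1116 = -0.02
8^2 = 64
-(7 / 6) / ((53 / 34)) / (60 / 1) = -119 / 9540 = -0.01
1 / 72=0.01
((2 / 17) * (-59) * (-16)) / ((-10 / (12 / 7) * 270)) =-1888 / 26775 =-0.07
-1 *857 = -857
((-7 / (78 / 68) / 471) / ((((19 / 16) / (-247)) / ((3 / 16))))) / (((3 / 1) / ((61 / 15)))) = 14518 / 21195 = 0.68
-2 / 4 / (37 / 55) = -55 / 74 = -0.74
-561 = -561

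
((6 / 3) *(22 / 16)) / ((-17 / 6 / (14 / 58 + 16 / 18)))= -3245 / 2958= -1.10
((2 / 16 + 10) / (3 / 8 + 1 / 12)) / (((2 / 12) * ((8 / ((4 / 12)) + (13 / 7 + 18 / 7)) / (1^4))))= 10206 / 2189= 4.66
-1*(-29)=29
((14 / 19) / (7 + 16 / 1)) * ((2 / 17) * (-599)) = -16772 / 7429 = -2.26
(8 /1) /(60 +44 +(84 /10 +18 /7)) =35 /503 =0.07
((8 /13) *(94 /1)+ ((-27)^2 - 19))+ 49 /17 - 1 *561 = 46350 /221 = 209.73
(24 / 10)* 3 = 36 / 5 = 7.20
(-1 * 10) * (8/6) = -40/3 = -13.33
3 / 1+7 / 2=13 / 2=6.50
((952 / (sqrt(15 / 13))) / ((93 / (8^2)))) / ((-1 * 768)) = -238 * sqrt(195) / 4185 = -0.79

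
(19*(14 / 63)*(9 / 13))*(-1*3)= -8.77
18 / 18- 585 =-584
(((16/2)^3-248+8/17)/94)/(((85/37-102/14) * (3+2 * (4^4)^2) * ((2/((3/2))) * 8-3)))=-62382/111147311975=-0.00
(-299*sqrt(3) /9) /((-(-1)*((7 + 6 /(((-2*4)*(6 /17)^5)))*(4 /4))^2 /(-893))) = 245316501504*sqrt(3) /139628160997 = 3.04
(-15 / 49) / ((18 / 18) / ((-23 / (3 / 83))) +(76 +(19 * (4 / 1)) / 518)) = -0.00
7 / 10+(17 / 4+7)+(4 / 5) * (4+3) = 351 / 20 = 17.55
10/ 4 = 5/ 2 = 2.50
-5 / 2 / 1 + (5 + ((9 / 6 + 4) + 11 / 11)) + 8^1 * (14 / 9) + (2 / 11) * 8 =2267 / 99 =22.90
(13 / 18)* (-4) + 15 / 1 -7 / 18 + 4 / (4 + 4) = 110 / 9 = 12.22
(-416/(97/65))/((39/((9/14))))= -3120/679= -4.59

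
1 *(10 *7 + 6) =76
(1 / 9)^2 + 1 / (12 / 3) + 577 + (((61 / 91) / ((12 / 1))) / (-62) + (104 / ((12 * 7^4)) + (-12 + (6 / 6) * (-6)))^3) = -18980936325406353667 / 3614569104817944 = -5251.23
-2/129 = -0.02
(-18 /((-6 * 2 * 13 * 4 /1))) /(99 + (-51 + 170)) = 3 /22672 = 0.00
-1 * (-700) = 700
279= 279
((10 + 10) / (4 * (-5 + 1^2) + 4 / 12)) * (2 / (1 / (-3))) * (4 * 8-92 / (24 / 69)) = -83700 / 47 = -1780.85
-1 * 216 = -216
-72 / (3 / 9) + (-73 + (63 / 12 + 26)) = -1031 / 4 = -257.75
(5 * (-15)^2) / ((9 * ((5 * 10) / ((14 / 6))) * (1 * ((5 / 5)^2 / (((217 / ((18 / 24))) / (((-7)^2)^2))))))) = 310 / 441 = 0.70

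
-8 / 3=-2.67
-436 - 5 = -441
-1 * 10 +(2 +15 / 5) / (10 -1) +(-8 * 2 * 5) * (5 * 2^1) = -7285 / 9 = -809.44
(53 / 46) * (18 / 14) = 477 / 322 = 1.48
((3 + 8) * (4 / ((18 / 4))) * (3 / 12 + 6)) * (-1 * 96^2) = -563200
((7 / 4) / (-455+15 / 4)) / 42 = -1 / 10830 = -0.00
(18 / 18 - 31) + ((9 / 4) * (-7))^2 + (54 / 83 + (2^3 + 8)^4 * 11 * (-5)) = -3604261.29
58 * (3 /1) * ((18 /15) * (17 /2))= 8874 /5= 1774.80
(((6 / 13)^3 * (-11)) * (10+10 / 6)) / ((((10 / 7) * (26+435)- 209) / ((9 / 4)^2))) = -654885 / 4609306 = -0.14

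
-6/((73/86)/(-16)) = 8256/73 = 113.10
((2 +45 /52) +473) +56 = 27657 /52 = 531.87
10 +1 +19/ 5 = 74/ 5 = 14.80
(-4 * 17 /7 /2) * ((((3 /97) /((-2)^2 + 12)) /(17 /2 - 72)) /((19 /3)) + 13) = -413819695 /6553708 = -63.14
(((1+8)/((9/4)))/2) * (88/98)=88/49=1.80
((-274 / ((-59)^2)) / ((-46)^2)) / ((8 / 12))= -411 / 7365796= -0.00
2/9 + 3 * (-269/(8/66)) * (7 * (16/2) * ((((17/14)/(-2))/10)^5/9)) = 283674611767/1106380800000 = 0.26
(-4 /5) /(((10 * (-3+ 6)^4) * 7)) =-2 /14175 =-0.00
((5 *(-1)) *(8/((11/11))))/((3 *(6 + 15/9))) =-40/23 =-1.74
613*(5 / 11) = 3065 / 11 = 278.64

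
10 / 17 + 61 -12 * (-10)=3087 / 17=181.59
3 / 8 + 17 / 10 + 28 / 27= 3361 / 1080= 3.11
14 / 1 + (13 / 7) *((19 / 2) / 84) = 16711 / 1176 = 14.21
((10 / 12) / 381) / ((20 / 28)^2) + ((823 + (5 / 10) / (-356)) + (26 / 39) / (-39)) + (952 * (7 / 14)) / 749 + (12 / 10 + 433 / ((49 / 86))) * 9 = 2128356071893367 / 277344423720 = 7674.05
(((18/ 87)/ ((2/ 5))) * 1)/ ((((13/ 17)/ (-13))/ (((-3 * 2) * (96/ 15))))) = 9792/ 29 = 337.66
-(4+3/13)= -4.23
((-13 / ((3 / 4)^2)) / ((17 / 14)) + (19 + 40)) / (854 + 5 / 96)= 195680 / 4181439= 0.05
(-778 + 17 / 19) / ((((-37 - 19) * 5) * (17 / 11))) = 1.80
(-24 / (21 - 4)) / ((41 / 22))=-528 / 697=-0.76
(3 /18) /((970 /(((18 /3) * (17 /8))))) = 17 /7760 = 0.00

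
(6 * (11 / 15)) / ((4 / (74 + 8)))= 451 / 5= 90.20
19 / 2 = 9.50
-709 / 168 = -4.22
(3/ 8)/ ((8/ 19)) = 57/ 64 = 0.89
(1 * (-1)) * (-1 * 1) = 1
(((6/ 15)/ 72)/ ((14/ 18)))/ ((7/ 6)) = 3/ 490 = 0.01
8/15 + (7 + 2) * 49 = 6623/15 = 441.53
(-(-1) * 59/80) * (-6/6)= -59/80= -0.74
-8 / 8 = -1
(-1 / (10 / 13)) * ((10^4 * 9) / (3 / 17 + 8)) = -1989000 / 139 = -14309.35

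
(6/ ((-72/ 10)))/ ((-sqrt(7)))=5 *sqrt(7)/ 42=0.31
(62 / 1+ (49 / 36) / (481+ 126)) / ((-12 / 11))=-56.84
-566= -566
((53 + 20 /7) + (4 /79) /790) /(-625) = -12201169 /136521875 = -0.09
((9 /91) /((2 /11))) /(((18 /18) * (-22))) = -9 /364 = -0.02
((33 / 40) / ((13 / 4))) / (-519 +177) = -11 / 14820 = -0.00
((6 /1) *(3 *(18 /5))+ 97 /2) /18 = 1133 /180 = 6.29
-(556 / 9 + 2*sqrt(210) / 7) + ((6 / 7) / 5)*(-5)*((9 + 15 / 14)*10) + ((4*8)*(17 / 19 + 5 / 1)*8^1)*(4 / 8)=602.28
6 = 6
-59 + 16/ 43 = -58.63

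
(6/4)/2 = 0.75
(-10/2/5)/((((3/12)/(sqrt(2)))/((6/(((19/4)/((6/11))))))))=-576 *sqrt(2)/209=-3.90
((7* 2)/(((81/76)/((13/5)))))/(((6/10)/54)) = 27664/9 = 3073.78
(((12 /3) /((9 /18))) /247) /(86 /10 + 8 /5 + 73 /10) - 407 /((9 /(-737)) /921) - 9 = 30695795.34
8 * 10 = 80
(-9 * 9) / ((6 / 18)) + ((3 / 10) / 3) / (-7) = -17011 / 70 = -243.01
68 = 68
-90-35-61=-186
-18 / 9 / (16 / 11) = -11 / 8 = -1.38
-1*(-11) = 11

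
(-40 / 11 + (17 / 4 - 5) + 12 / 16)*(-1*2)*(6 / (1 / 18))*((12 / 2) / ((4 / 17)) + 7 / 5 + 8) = 301536 / 11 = 27412.36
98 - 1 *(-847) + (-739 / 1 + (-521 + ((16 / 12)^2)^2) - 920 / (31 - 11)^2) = -254453 / 810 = -314.14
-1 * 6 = -6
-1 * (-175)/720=35/144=0.24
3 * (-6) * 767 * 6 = -82836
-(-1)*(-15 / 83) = -15 / 83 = -0.18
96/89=1.08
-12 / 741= -4 / 247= -0.02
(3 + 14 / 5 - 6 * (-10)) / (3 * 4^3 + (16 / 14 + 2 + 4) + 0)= 2303 / 6970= 0.33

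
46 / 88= 23 / 44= 0.52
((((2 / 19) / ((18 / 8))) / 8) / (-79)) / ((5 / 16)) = -16 / 67545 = -0.00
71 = 71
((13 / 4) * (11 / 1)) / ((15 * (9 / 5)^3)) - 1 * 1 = -5173 / 8748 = -0.59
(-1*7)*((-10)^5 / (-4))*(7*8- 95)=6825000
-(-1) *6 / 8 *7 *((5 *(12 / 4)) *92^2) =666540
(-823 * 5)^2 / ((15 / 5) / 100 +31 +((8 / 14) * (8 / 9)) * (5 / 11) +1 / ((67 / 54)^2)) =5267718018832500 / 9926954131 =530647.97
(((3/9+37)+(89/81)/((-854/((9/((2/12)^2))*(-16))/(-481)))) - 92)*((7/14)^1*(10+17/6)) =-11494153/549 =-20936.53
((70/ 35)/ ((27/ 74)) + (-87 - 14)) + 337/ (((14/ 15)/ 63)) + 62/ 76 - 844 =11187913/ 513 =21808.80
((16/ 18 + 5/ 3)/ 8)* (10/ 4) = 0.80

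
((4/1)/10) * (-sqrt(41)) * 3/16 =-3 * sqrt(41)/40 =-0.48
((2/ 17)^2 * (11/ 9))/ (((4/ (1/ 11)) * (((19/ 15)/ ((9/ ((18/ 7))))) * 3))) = 35/ 98838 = 0.00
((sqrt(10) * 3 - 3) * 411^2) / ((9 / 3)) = -168921+168921 * sqrt(10) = 365254.10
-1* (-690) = 690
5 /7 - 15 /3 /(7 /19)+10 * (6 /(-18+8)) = -132 /7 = -18.86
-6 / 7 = -0.86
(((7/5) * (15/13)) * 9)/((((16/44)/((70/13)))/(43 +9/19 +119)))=224625555/6422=34977.51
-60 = -60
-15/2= -7.50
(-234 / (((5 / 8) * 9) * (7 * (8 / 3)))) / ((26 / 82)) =-246 / 35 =-7.03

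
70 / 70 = 1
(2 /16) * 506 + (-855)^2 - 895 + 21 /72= 17524645 /24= 730193.54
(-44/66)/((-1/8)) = 16/3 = 5.33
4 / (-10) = -2 / 5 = -0.40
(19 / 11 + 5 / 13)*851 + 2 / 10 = 1285153 / 715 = 1797.42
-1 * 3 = -3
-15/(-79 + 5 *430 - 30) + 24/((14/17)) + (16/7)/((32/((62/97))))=40440394/1385839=29.18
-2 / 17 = -0.12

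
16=16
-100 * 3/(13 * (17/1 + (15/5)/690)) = -69000/50843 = -1.36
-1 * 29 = -29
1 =1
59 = 59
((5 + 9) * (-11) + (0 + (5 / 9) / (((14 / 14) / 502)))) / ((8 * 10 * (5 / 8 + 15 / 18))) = 562 / 525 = 1.07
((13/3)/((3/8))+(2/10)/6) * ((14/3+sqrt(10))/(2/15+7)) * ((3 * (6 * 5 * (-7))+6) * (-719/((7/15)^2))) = 26203083.65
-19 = -19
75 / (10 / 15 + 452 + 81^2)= 225 / 21041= 0.01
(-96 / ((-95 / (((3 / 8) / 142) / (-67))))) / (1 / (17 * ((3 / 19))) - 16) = 918 / 360176255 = 0.00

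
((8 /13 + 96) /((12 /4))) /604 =314 /5889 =0.05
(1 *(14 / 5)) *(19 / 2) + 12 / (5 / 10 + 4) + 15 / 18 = 301 / 10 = 30.10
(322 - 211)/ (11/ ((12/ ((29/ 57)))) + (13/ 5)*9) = 379620/ 81623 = 4.65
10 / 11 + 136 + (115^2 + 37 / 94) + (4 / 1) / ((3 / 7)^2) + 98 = 125464241 / 9306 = 13482.08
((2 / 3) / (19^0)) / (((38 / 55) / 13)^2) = 511225 / 2166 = 236.02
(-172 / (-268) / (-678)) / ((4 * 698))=-43 / 126829392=-0.00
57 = 57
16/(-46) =-8/23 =-0.35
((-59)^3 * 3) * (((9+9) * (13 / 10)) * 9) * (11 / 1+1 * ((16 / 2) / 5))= -40873912443 / 25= -1634956497.72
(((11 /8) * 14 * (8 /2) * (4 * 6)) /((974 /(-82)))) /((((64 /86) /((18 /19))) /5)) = -990.29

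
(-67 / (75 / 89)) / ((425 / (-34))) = 11926 / 1875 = 6.36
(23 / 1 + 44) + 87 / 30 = 69.90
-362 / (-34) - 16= -91 / 17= -5.35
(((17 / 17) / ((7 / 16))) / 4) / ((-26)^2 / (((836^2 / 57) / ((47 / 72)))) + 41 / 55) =4414080 / 6036373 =0.73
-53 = -53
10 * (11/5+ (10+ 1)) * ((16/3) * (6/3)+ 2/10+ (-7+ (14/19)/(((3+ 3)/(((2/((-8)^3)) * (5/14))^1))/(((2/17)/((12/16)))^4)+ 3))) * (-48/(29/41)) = -4518953936711808/130466846185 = -34636.80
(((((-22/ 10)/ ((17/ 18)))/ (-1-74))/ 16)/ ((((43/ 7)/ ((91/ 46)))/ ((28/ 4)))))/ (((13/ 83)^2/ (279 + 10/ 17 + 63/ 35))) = 932522051769/ 18578365000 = 50.19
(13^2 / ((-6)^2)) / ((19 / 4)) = 169 / 171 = 0.99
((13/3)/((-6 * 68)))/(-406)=13/496944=0.00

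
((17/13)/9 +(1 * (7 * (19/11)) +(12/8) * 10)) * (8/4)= 70106/1287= 54.47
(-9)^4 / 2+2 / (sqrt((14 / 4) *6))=2 *sqrt(21) / 21+6561 / 2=3280.94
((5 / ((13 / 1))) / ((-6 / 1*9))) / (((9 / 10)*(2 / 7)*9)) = -175 / 56862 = -0.00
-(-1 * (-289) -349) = 60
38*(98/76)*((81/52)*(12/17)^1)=53.88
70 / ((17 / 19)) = 1330 / 17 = 78.24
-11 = -11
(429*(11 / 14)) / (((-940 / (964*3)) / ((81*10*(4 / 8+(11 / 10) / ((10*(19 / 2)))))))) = -67155187671 / 156275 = -429724.45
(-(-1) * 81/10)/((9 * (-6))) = -3/20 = -0.15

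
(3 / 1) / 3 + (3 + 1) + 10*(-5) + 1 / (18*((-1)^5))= -811 / 18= -45.06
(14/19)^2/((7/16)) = 448/361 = 1.24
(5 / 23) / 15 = 1 / 69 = 0.01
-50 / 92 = -25 / 46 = -0.54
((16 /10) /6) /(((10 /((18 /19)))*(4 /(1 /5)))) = 3 /2375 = 0.00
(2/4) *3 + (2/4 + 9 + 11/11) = 12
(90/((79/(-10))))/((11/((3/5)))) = -0.62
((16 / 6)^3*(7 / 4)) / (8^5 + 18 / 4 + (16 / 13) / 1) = 3328 / 3286737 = 0.00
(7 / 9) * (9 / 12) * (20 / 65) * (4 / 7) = 4 / 39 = 0.10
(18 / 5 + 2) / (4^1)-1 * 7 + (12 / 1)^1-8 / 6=5.07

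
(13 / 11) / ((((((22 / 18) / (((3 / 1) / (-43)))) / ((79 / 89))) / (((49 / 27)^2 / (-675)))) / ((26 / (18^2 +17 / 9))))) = 9158786 / 392900772825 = 0.00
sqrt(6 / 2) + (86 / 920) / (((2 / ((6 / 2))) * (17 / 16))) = 258 / 1955 + sqrt(3) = 1.86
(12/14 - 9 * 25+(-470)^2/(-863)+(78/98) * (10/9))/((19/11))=-668746067/2410359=-277.45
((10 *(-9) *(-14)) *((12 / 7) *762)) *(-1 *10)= -16459200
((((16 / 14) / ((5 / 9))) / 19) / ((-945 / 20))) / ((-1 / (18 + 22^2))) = 16064 / 13965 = 1.15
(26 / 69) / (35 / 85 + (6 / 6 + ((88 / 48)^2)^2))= 190944 / 6440023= 0.03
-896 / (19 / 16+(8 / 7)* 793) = -0.99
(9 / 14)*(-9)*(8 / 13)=-324 / 91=-3.56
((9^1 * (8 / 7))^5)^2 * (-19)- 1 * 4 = -71134218610995162052 / 282475249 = -251824607156.98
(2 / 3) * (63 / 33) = 14 / 11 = 1.27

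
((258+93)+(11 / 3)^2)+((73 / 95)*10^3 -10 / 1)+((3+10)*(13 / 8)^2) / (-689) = 651269021 / 580032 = 1122.82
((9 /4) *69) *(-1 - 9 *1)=-3105 /2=-1552.50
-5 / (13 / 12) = -60 / 13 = -4.62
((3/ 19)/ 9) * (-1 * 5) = -5/ 57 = -0.09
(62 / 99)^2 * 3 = 3844 / 3267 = 1.18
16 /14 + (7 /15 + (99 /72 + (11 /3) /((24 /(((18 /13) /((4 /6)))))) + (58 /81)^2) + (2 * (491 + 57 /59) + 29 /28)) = 696617207899 /704520180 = 988.78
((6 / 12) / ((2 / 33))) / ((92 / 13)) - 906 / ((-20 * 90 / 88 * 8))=184987 / 27600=6.70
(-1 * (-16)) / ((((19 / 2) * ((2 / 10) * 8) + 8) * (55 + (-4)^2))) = 20 / 2059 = 0.01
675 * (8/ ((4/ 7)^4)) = 1620675/ 32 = 50646.09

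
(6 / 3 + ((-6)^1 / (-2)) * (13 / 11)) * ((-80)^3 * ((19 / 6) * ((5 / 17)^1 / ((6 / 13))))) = -9642880000 / 1683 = -5729578.13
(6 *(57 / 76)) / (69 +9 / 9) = 9 / 140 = 0.06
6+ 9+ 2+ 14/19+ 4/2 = 375/19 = 19.74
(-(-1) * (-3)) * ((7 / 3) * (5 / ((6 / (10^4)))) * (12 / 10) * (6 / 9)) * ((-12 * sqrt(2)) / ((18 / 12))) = 1120000 * sqrt(2) / 3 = 527973.06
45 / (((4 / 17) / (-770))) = -294525 / 2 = -147262.50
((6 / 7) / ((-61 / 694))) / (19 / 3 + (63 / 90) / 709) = -88568280 / 57530137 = -1.54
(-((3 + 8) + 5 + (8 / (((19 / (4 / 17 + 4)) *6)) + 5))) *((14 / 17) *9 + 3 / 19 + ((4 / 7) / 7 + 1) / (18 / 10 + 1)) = -12126748335 / 71569694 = -169.44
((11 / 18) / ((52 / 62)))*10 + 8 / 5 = 10397 / 1170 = 8.89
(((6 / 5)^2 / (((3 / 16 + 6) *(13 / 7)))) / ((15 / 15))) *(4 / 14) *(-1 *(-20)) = 512 / 715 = 0.72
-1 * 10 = -10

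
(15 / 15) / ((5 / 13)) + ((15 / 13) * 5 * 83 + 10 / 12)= 188089 / 390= 482.28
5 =5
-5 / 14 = -0.36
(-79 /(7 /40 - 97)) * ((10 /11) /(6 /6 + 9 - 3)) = 31600 /298221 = 0.11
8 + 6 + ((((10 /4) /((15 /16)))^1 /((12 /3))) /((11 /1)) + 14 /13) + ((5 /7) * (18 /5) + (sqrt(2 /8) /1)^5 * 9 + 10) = 2689747 /96096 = 27.99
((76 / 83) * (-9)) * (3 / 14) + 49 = 47.23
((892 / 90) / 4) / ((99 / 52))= 5798 / 4455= 1.30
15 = 15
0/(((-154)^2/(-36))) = 0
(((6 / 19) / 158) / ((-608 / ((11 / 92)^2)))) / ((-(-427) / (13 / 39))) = -121 / 3298282125824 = -0.00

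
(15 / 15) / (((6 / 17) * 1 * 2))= 17 / 12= 1.42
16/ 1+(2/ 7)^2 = 16.08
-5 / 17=-0.29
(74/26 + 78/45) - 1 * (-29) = 6548/195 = 33.58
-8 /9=-0.89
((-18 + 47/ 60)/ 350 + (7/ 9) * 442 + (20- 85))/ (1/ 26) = 228278713/ 31500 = 7246.94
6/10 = 3/5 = 0.60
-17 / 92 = -0.18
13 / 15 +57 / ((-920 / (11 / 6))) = 4157 / 5520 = 0.75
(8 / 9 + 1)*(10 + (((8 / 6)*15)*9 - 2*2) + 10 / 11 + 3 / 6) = 70091 / 198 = 353.99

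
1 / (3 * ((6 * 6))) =1 / 108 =0.01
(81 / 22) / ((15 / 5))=27 / 22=1.23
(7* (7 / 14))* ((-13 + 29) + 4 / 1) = 70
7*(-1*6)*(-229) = 9618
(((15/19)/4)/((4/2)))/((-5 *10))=-3/1520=-0.00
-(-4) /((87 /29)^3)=4 /27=0.15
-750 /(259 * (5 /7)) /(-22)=75 /407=0.18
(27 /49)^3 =19683 /117649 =0.17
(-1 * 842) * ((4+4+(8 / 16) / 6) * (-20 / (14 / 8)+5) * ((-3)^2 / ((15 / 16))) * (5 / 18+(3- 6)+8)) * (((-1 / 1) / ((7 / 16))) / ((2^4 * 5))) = -3103612 / 49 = -63339.02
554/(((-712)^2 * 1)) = 277/253472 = 0.00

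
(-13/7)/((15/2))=-26/105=-0.25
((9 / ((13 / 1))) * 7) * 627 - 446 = 33703 / 13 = 2592.54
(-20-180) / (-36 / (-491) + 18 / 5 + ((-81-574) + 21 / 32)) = 15712000 / 51116669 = 0.31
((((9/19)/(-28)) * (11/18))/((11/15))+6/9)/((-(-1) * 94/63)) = 6249/14288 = 0.44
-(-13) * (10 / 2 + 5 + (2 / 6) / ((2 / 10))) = 455 / 3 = 151.67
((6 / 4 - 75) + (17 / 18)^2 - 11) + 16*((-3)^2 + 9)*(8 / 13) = 394339 / 4212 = 93.62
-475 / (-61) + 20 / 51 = 25445 / 3111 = 8.18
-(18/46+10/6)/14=-71/483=-0.15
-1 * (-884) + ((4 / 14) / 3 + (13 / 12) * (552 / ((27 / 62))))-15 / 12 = 1705559 / 756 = 2256.03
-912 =-912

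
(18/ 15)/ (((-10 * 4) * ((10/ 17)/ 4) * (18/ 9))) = -51/ 500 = -0.10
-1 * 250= -250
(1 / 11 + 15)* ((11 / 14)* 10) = 118.57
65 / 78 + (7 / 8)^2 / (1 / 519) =398.19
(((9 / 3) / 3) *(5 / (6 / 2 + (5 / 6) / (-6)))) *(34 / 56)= 765 / 721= 1.06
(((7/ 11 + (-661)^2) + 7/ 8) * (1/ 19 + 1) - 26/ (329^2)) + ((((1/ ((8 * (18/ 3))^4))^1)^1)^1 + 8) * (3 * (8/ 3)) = 6904850665875505313/ 15011118194688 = 459982.43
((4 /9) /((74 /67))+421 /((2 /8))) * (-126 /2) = -3926342 /37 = -106117.35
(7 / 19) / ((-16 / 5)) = -35 / 304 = -0.12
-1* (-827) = 827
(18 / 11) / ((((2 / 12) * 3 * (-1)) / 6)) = -216 / 11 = -19.64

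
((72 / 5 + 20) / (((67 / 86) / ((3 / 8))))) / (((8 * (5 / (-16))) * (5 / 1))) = -11094 / 8375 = -1.32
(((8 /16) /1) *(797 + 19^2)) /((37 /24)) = 13896 /37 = 375.57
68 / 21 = 3.24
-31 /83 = -0.37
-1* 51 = -51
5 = 5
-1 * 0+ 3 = 3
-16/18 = -8/9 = -0.89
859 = 859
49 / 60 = 0.82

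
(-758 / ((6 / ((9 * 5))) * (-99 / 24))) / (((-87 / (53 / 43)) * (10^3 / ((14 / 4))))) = -140609 / 2057550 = -0.07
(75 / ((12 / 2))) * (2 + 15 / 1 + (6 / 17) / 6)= 3625 / 17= 213.24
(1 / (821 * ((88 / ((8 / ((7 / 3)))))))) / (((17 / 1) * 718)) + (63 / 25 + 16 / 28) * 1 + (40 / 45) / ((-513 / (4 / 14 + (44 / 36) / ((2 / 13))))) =2466612012171053 / 801585108705150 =3.08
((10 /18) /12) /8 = 5 /864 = 0.01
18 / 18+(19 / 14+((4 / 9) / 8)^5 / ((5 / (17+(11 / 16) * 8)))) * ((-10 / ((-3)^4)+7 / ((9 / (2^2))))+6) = 56109763 / 4251528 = 13.20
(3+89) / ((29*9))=92 / 261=0.35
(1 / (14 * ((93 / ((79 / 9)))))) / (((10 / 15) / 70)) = 395 / 558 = 0.71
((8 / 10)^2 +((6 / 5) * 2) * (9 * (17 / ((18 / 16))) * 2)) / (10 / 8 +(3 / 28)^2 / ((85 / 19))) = 217726208 / 417355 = 521.68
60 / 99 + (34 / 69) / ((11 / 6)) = 0.87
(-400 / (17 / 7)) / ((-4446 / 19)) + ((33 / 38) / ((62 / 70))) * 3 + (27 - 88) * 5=-706086725 / 2343042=-301.35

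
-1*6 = -6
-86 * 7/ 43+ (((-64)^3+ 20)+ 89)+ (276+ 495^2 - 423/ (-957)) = -5342471/ 319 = -16747.56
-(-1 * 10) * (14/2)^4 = 24010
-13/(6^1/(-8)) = 52/3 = 17.33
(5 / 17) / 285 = 1 / 969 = 0.00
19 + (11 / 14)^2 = 3845 / 196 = 19.62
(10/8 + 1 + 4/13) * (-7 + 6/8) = -3325/208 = -15.99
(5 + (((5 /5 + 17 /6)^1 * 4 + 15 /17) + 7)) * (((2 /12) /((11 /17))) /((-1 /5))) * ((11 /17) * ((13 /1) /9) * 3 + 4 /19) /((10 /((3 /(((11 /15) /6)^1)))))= -21016595 /78166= -268.87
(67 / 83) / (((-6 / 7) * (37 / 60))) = -4690 / 3071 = -1.53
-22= -22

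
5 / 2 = 2.50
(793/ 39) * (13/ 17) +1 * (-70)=-2777/ 51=-54.45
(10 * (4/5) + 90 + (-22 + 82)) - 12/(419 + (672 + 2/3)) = 517414/3275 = 157.99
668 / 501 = 4 / 3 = 1.33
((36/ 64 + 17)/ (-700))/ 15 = -0.00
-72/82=-36/41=-0.88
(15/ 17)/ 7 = 15/ 119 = 0.13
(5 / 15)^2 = 1 / 9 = 0.11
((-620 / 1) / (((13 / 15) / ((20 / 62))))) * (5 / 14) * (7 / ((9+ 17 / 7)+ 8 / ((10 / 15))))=-13125 / 533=-24.62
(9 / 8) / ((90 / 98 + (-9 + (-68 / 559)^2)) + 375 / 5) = 137804121 / 8198814200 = 0.02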